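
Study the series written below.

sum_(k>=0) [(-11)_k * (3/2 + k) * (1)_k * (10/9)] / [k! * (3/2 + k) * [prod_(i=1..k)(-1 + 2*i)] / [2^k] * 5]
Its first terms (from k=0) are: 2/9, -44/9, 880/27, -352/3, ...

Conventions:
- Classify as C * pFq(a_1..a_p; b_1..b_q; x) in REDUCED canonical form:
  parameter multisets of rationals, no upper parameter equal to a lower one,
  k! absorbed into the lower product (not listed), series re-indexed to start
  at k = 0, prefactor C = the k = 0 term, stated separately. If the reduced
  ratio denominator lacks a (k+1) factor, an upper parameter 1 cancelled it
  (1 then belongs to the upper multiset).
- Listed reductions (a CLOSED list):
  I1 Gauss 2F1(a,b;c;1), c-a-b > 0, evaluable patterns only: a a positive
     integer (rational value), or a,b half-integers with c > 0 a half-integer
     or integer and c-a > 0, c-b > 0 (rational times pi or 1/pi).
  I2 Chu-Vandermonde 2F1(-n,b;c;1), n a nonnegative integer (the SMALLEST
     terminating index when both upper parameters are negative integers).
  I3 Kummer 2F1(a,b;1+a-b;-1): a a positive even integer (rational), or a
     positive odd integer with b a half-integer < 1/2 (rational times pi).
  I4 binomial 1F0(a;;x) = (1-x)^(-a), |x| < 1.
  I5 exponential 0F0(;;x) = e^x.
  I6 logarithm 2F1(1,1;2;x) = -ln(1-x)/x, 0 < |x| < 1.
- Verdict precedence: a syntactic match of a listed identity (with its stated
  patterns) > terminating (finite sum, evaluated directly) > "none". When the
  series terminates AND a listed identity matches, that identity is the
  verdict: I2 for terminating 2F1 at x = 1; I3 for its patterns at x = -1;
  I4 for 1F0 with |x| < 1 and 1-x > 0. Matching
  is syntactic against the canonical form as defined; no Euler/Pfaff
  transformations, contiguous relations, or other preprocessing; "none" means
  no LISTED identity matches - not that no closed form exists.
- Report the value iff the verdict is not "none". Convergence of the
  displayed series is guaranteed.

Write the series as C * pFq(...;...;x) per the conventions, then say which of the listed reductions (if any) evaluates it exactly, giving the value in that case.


With C = 2/9: the canonical form is 2F1(-11, 1; 1/2; 1). Verdict (x = 1): Chu-Vandermonde (I2) applies (terminating 2F1 at x = 1 with n = 11, b = 1, c = 1/2). Exact value: -2/189.

First insight: with t_0 = 2/9, striking the common factor k + 3/2 reduces the term (C = 2/9, x = 1).
Term ratio: r(k) = 1 * (k-11) (k+1) / [(k+1/2) (k+1)] - poly over poly, x = 1 from leading terms; C = 2/9 at k = 0.


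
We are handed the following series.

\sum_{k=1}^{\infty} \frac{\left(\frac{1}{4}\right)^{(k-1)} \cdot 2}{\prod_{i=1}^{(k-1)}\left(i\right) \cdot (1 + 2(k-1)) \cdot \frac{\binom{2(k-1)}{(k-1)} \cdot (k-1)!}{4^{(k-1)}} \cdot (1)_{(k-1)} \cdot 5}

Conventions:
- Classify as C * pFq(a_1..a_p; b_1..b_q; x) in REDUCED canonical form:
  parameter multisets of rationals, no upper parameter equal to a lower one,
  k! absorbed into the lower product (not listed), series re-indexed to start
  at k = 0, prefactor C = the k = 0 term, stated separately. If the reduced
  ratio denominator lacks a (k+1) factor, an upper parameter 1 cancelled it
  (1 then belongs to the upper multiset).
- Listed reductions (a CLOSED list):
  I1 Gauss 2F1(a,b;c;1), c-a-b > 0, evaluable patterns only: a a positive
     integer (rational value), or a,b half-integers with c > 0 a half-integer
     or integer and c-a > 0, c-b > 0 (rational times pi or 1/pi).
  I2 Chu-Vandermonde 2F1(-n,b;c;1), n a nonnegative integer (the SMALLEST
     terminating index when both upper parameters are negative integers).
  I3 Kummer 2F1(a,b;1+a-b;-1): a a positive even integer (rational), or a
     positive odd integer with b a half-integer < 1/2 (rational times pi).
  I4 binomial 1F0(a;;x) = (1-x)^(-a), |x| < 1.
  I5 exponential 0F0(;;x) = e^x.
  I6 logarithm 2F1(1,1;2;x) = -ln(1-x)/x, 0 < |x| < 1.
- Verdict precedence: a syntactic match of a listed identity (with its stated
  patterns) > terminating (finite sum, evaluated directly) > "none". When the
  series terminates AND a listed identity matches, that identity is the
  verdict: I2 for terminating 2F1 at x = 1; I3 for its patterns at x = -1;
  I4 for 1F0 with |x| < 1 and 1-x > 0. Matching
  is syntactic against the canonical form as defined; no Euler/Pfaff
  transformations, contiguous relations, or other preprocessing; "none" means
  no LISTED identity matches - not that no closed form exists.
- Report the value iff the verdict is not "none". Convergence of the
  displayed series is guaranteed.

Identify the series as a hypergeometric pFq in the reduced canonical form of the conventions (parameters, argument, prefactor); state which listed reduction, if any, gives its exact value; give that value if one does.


This is \frac{2}{5} * 0F2(-; 1, \frac{3}{2}; \frac{1}{4}) in reduced canonical form. Verdict: no listed reduction: x = \frac{1}{4} and upper {-} fail every I1-I6 pattern.

Structural cue: t_0 being \frac{2}{5}, the lower (2k+1) factor (C = 2/5) shifts a half-integer Pochhammer.
Term ratio: r(k) = \frac{1}{4} * 1 / [(k+1) (k+\frac{3}{2}) (k+1)] - rational in k. x = \frac{1}{4}; t_0 = \frac{2}{5}; negate the roots.


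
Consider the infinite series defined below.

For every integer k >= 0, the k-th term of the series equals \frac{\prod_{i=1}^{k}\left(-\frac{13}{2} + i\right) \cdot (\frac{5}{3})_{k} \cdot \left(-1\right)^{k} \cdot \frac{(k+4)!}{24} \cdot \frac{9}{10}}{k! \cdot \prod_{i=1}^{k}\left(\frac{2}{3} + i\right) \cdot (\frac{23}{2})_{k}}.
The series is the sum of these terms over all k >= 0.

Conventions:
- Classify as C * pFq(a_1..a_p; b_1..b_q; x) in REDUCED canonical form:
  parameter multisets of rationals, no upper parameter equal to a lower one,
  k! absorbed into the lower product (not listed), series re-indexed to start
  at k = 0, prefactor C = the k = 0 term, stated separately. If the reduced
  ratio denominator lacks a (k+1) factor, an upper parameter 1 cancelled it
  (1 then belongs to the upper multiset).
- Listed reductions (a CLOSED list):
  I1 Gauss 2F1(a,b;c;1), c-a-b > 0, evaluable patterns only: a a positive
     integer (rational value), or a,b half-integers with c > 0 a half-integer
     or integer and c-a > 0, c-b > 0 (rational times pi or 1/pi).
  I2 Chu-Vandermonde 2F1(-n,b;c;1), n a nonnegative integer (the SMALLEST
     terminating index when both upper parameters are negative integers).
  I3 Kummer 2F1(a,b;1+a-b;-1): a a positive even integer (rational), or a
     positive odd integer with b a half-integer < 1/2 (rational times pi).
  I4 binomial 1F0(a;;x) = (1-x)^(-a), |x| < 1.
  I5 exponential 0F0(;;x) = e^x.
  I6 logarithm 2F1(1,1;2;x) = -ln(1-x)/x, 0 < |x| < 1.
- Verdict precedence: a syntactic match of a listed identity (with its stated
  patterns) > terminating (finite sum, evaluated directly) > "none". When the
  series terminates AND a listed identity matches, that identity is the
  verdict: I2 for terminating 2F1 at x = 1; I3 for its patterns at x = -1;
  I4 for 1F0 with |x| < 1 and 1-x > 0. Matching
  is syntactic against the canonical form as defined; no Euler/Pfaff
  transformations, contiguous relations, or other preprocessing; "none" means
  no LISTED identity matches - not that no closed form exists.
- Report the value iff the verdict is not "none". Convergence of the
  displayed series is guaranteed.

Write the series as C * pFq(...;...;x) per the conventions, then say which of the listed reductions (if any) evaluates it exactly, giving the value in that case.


With C = \frac{9}{10}: the canonical form is 2F1(-\frac{11}{2}, 5; \frac{23}{2}; -1). Verdict: Kummer (I3) applies (x = -1; c = \frac{23}{2} equals 1+a-b for upper {-\frac{11}{2}, 5}: listed pattern). Hence: \frac{78567489}{33554432} \cdot \pi.

Structural cue: x = -1 and the parameter 5/3 appears in both the upper and lower lists and cancels.
Ratio: r(k) = -1 * (k-\frac{11}{2}) (k+5) / [(k+\frac{23}{2}) (k+1)] - poly over poly, x = -1 from leading terms; C = \frac{9}{10} at k = 0.


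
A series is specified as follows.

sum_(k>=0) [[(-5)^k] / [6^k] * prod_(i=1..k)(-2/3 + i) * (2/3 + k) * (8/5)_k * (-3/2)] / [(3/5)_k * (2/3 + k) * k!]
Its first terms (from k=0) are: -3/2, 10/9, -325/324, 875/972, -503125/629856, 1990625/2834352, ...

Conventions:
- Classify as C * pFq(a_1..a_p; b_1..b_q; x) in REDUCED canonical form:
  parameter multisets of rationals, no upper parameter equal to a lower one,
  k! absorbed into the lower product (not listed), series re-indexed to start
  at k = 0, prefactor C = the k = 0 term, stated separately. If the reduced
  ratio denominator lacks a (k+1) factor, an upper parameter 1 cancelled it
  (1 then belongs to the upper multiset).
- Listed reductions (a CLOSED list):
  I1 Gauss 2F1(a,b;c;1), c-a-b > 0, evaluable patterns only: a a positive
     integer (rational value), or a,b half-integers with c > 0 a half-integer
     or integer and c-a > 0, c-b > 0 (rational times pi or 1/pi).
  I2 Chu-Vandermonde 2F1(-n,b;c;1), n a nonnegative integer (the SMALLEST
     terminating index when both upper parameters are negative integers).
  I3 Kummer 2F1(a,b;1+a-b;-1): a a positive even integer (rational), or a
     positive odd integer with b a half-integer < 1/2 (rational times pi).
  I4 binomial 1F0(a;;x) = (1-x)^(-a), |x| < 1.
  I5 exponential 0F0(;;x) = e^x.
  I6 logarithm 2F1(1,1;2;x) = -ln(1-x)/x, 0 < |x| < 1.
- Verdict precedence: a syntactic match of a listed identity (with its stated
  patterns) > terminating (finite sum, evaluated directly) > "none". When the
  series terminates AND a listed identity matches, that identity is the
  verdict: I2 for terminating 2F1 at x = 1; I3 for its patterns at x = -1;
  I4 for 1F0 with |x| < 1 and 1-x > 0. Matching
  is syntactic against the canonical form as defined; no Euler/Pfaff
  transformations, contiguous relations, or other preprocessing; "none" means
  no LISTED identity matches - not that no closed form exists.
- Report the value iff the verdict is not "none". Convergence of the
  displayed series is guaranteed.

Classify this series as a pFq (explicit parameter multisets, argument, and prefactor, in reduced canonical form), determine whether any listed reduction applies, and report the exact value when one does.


With C = -3/2: the canonical form is 2F1(1/3, 8/5; 3/5; -5/6). Verdict: none. A 2F1 with upper {1/3, 8/5} fits none of I1-I6 at x = -5/6; the sum runs forever.

Key observation: with t_0 = -3/2, the running product (C = -3/2, x = -5/6) telescopes to a rising factorial.
Term ratio: r(k) = (-5/6) * (k+1/3) (k+8/5) / [(k+3/5) (k+1)] - rational in k. x = (-5/6); t_0 = -3/2; negate the roots.


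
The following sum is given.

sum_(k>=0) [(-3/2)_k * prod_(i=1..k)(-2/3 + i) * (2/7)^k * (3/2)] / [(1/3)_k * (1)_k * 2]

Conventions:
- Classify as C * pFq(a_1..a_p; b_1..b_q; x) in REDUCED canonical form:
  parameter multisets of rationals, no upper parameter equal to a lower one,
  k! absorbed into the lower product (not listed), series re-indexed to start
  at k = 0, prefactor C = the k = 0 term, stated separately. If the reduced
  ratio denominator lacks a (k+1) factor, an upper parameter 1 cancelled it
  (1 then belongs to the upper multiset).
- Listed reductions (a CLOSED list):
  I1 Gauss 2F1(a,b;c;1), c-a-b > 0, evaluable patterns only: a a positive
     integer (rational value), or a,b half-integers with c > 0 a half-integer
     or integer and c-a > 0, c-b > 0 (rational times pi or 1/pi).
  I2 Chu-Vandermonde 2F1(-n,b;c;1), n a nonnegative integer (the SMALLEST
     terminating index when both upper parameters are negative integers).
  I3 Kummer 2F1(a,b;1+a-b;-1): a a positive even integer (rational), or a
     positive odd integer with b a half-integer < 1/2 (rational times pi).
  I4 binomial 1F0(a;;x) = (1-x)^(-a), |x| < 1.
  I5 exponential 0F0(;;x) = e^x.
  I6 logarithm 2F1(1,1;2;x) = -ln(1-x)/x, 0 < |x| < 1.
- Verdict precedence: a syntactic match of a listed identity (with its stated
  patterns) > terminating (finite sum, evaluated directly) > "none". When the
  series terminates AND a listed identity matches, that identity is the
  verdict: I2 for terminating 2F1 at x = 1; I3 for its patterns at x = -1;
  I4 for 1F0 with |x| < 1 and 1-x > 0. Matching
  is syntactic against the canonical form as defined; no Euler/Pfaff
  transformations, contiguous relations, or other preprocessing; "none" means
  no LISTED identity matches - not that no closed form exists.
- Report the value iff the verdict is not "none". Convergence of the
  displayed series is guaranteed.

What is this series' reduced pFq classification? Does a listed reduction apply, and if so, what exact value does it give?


The tell: with t_0 = 3/4, the parameter 1/3 appears in both the upper and lower lists and cancels.
Adjacent-term ratio: r(k) = (2/7) * (k-3/2) / [(k+1)] - rational in k. x = (2/7); t_0 = 3/4; negate the roots.

This is 3/4 * 1F0(-3/2; -; 2/7) in reduced canonical form. Verdict at x = 2/7: the binomial series (I4) matches (the 1F0 binomial series: exponent 3/2, x = 2/7). Exact value: (3/4) * (5/7)^(3/2).


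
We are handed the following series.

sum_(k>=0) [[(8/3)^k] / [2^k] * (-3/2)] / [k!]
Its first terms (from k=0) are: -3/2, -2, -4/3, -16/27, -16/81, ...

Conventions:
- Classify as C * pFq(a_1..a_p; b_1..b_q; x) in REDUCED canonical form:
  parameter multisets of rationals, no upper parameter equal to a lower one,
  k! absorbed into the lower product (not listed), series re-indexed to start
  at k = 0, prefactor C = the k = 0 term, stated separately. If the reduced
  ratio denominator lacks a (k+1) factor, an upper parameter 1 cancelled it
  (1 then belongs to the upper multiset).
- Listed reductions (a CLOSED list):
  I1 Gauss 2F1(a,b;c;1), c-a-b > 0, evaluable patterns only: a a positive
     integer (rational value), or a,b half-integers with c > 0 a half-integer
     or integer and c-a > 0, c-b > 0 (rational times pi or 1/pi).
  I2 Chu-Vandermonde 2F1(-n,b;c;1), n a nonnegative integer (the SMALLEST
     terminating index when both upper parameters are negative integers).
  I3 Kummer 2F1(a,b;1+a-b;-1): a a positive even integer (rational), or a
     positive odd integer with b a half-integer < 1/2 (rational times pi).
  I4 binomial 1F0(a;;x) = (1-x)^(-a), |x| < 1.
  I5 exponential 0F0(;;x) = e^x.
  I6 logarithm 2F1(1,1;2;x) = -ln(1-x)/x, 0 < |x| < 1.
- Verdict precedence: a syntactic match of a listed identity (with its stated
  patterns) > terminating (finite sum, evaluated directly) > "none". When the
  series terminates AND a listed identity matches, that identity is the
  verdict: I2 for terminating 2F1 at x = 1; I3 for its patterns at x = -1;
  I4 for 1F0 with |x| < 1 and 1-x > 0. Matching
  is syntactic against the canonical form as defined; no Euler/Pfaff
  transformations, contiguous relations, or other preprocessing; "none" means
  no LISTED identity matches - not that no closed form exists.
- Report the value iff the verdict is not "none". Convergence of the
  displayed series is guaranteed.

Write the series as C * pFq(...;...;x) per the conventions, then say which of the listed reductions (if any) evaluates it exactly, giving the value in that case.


Classification (C = -3/2): 0F0 with upper {-}, lower {-}, argument x = 4/3. Verdict: this is the exponential series (I5) (the 0F0 exponential series at x = 4/3). Hence: (-3/2) * e^(4/3).

Structural cue: t_0 = -3/2 here, and the two k-th powers (C = -3/2) combine into one argument.
Adjacent-term ratio: r(k) = (4/3) * 1 / [(k+1)] ; factor over Q: parameters, x = (4/3), and C = -3/2.


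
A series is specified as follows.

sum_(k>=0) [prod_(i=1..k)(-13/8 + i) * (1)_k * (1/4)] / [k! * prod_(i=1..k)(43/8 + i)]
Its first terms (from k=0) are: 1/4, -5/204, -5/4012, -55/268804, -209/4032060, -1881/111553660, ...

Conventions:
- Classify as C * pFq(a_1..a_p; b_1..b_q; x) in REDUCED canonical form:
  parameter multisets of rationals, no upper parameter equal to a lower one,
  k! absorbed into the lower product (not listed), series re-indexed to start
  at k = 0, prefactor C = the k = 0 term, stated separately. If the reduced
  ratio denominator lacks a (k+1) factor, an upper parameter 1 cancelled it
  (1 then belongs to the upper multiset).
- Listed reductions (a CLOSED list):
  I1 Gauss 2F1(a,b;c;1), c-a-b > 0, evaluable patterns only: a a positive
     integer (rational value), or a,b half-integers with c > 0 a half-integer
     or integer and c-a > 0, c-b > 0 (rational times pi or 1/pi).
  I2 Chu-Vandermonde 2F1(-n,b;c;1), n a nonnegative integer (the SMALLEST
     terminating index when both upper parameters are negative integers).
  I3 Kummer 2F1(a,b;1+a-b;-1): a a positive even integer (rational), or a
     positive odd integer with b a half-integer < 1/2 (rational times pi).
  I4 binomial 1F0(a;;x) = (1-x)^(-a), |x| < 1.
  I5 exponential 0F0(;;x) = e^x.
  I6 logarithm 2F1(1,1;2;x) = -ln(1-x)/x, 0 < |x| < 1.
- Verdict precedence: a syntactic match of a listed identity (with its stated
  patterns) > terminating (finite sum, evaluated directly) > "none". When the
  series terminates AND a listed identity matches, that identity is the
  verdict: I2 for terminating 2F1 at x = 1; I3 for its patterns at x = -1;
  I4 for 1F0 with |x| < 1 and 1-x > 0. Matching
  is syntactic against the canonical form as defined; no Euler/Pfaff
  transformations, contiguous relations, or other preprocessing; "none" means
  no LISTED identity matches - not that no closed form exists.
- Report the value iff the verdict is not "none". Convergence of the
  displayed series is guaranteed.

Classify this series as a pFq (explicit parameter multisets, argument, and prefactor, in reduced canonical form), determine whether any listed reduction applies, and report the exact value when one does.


Structural cue: from the first term 1/4: the running product (C = 1/4) telescopes to a rising factorial.
Consecutive-term ratio: r(k) = 1 * (k-5/8) (k+1) / [(k+51/8) (k+1)] - rational in k. x = 1; t_0 = 1/4; negate the roots.

The series (x = 1) is 2F1: upper {-5/8, 1}, lower {51/8}, prefactor 1/4. Verdict: Gauss (I1, integer-parameter pattern) applies (x = 1: the Gamma ratio telescopes since c-a-b = 6 > 0 and a = 1 in Z>0). Sum: 43/192.


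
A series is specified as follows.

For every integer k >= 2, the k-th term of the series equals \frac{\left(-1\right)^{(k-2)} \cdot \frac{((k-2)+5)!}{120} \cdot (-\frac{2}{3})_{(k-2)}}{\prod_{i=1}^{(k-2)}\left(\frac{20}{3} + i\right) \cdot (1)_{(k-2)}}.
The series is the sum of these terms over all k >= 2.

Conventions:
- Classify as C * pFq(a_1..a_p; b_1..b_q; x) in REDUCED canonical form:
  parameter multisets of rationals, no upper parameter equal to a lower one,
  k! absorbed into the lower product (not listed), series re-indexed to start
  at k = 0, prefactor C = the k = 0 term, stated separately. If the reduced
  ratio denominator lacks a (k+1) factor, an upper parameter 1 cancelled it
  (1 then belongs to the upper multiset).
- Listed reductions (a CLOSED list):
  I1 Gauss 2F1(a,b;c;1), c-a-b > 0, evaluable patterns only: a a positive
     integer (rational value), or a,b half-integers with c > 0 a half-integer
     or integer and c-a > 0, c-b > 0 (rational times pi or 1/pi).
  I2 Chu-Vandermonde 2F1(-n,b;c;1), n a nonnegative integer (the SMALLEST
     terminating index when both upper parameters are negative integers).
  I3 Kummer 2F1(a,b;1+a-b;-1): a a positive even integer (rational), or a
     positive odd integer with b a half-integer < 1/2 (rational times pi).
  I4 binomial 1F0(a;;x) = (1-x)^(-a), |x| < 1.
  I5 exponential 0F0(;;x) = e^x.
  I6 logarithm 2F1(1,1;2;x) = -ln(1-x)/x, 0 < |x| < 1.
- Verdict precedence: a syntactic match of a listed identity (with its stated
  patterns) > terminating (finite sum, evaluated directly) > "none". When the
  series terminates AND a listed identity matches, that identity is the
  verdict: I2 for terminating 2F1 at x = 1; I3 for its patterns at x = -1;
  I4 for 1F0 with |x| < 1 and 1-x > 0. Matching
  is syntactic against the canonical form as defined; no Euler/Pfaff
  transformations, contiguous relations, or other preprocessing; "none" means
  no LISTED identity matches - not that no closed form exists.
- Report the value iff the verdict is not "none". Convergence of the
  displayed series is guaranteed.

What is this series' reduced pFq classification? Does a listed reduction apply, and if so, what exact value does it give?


The tell: x = -1 and (1)_k (C = 1, x = -1) is k! itself.
Step ratio: r(k) = -1 * (k-\frac{2}{3}) (k+6) / [(k+\frac{23}{3}) (k+1)] - rational in k. x = -1; t_0 = 1; negate the roots.

With C = 1: the canonical form is 2F1(-\frac{2}{3}, 6; \frac{23}{3}; -1). Verdict: Kummer's theorem (I3) matches (x = -1; c = \frac{23}{3} equals 1+a-b for upper {-\frac{2}{3}, 6}: listed pattern). Sum: \frac{119}{81}.


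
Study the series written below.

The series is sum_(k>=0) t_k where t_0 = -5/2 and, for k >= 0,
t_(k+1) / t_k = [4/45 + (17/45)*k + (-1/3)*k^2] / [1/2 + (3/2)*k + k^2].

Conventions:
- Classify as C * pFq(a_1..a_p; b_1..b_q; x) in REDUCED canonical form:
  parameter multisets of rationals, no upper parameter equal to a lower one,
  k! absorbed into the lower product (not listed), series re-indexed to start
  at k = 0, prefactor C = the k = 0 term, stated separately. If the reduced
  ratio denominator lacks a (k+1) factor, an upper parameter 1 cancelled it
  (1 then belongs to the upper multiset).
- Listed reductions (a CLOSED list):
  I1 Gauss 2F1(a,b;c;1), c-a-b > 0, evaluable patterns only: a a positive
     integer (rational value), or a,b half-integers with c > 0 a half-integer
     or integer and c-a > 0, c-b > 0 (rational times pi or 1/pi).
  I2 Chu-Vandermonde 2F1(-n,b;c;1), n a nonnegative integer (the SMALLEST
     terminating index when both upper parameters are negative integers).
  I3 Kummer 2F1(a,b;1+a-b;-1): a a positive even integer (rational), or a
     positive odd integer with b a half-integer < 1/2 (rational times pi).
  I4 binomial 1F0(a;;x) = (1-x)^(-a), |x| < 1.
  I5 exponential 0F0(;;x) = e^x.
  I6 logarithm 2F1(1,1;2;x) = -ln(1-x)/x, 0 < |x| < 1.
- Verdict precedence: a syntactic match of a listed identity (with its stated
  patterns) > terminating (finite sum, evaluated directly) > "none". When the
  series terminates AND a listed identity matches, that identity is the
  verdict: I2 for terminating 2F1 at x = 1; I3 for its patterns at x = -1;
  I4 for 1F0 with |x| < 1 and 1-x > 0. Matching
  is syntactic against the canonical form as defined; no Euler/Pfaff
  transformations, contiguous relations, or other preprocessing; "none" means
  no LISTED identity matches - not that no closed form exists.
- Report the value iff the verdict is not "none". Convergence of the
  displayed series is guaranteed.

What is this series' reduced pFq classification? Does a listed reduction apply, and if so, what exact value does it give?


Prefactor -5/2, argument -1/3: 2F1 with upper {-4/3, 1/5} over lower {1/2}. Verdict: no listed reduction: x = -1/3 and upper {-4/3, 1/5} fail every I1-I6 pattern.

First insight: with t_0 = -5/2, factor the ratio over Q (C = -5/2, x = -1/3): negated roots = parameters.
Ratio: r(k) = (-1/3) * (k-4/3) (k+1/5) / [(k+1/2) (k+1)] - rational in k. x = (-1/3); t_0 = -5/2; negate the roots.


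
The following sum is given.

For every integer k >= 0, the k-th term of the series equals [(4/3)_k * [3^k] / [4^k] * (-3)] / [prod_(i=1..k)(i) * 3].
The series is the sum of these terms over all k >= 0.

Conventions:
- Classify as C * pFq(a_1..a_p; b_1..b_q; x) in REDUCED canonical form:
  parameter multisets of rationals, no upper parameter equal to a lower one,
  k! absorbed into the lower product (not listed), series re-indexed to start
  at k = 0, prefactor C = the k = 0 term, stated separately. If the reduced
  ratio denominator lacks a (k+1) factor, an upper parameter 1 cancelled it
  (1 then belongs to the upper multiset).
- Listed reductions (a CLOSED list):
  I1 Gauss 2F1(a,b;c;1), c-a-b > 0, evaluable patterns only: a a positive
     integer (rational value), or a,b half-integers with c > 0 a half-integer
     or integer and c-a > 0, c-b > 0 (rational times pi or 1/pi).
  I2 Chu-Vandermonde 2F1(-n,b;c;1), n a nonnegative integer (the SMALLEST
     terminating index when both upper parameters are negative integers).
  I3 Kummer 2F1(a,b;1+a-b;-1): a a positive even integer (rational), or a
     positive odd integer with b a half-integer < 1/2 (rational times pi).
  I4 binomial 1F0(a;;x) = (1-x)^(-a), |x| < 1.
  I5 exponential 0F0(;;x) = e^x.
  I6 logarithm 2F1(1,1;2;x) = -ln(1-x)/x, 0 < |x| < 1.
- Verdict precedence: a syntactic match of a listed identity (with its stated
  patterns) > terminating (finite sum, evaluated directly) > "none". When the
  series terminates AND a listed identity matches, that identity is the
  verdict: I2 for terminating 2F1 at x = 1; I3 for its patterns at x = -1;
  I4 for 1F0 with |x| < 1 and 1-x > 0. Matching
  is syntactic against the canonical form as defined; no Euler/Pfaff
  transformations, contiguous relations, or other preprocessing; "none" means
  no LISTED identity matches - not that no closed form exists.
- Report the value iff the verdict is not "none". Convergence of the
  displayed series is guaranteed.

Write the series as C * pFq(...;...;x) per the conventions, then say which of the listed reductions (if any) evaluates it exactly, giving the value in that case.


Prefactor -1, argument 3/4: 1F0 with upper {4/3} over lower {-}. Verdict at x = 3/4: the I4 binomial reduction matches (the 1F0 binomial series: exponent -4/3, x = 3/4). Sum: (-1) * (1/4)^(-4/3).

Key step: x = (3/4) and the product of the first k integers (C = -1) is k!.
Term ratio: r(k) = (3/4) * (k+4/3) / [(k+1)] ; factor over Q: parameters, x = (3/4), and C = -1.


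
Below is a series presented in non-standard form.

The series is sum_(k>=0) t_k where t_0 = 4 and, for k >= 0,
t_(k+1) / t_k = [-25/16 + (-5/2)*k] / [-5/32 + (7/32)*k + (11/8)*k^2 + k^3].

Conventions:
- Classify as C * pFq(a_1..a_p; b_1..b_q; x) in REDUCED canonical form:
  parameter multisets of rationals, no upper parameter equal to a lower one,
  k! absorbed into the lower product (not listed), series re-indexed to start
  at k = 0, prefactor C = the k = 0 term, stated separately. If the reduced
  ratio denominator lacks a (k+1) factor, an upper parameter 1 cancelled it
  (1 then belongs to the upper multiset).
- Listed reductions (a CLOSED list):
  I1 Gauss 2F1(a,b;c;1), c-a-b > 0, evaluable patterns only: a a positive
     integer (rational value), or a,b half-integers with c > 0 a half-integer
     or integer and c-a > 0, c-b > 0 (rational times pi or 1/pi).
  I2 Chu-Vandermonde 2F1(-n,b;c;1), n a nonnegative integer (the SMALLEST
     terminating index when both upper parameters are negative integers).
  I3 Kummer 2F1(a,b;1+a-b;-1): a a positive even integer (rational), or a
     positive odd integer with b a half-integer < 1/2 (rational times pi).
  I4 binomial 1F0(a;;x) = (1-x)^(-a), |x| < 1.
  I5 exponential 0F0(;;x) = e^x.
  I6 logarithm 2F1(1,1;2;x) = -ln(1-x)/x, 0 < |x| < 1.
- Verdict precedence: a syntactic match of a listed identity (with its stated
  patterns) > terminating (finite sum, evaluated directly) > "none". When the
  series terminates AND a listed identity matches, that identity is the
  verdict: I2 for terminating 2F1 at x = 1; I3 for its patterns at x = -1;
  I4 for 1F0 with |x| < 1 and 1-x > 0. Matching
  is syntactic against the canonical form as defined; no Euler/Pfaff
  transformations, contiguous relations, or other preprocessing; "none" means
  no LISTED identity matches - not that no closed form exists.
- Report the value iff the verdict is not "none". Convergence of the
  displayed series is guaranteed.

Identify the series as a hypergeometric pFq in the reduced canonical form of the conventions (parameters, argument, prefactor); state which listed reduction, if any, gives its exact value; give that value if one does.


Key observation: x = (-5/2) and the expanded ratio factors over Q; C = 4, roots give parameters.
Step ratio: r(k) = (-5/2) * 1 / [(k-1/4) (k+1)] - poly over poly, x = (-5/2) from leading terms; C = 4 at k = 0.

Reduced: x = -5/2, 0F1, upper = {-}, lower = {-1/4}, C = 4. Verdict: none. No listed pattern accepts 0F1(-; -1/4; -5/2).


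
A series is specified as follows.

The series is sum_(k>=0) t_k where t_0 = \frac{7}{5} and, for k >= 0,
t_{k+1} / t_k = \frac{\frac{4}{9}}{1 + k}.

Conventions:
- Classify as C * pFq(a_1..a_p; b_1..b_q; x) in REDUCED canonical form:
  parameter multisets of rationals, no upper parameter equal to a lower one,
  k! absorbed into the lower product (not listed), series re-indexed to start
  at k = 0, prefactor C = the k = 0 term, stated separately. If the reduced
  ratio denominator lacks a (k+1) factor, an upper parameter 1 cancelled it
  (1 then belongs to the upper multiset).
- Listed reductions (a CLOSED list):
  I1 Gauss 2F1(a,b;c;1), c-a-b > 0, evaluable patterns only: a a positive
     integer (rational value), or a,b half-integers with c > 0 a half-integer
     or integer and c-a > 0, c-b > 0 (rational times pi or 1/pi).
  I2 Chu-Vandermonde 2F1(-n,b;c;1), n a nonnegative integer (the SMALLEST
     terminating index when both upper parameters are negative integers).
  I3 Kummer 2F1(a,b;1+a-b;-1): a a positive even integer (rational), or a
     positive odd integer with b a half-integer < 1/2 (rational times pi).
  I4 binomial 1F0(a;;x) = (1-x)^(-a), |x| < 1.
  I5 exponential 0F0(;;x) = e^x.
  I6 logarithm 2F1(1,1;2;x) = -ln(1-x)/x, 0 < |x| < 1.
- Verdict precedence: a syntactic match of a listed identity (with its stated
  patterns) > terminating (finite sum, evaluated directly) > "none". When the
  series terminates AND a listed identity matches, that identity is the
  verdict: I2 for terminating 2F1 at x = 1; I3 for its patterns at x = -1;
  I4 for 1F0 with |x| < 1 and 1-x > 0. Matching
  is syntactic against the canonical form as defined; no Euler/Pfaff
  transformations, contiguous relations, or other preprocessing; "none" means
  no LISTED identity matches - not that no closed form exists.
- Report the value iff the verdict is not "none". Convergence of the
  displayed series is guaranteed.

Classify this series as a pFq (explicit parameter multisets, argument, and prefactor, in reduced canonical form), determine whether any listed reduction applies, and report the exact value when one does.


Classification (C = \frac{7}{5}): 0F0 with upper {-}, lower {-}, argument x = \frac{4}{9}. Verdict: the exponential series (I5) fires (the 0F0 exponential series at x = \frac{4}{9}). Sum: \frac{7}{5} \cdot e^{\frac{4}{9}}.

First insight: with t_0 = \frac{7}{5}, roots of the ratio polynomials (prefactor 7/5) are the negated parameters.
Ratio: r(k) = \frac{4}{9} * 1 / [(k+1)] - rational in k, leading ratio \frac{4}{9}; with t_0 = \frac{7}{5}, classification follows.


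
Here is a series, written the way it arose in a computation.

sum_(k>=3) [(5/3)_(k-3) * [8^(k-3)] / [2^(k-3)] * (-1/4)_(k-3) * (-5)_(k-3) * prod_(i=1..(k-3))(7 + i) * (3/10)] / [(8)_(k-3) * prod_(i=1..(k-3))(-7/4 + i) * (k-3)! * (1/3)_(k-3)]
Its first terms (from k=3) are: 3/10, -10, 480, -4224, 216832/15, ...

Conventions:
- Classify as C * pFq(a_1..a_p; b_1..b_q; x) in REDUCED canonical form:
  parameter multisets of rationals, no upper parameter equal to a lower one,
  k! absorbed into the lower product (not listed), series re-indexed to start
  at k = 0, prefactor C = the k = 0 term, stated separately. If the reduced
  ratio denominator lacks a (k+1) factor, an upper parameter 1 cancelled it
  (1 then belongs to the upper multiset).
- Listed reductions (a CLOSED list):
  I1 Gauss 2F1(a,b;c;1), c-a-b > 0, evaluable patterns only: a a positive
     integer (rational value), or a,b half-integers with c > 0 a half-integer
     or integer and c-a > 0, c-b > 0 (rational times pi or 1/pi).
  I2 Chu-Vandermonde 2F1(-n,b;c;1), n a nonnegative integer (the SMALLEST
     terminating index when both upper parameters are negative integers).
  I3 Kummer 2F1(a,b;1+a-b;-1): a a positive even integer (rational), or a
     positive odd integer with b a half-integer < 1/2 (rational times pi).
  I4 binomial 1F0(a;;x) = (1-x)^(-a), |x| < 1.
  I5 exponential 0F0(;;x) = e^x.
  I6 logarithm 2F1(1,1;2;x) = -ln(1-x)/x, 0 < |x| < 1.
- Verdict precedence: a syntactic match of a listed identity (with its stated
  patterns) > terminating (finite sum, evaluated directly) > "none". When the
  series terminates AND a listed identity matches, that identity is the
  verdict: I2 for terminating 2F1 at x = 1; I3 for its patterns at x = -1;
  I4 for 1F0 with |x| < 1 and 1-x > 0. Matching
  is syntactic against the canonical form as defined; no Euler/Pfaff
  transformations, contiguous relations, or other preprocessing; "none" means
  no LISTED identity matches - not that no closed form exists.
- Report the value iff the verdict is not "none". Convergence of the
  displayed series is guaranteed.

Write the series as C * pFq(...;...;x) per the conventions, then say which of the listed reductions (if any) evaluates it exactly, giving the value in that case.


Classification (C = 3/10): 3F2 with upper {-5, -1/4, 5/3}, lower {-3/4, 1/3}, argument x = 4. Verdict: terminating - no listed pattern fits, but -5 in the upper list cuts the series at k = 5; direct evaluation. Sum: -34209499/5070.

Key step: from the first term 3/10: the parameter 8 appears in both the upper and lower lists and cancels.
Ratio: r(k) = 4 * (k-5) (k-1/4) (k+5/3) / [(k-3/4) (k+1/3) (k+1)] - poly over poly, x = 4 from leading terms; C = 3/10 at k = 0.


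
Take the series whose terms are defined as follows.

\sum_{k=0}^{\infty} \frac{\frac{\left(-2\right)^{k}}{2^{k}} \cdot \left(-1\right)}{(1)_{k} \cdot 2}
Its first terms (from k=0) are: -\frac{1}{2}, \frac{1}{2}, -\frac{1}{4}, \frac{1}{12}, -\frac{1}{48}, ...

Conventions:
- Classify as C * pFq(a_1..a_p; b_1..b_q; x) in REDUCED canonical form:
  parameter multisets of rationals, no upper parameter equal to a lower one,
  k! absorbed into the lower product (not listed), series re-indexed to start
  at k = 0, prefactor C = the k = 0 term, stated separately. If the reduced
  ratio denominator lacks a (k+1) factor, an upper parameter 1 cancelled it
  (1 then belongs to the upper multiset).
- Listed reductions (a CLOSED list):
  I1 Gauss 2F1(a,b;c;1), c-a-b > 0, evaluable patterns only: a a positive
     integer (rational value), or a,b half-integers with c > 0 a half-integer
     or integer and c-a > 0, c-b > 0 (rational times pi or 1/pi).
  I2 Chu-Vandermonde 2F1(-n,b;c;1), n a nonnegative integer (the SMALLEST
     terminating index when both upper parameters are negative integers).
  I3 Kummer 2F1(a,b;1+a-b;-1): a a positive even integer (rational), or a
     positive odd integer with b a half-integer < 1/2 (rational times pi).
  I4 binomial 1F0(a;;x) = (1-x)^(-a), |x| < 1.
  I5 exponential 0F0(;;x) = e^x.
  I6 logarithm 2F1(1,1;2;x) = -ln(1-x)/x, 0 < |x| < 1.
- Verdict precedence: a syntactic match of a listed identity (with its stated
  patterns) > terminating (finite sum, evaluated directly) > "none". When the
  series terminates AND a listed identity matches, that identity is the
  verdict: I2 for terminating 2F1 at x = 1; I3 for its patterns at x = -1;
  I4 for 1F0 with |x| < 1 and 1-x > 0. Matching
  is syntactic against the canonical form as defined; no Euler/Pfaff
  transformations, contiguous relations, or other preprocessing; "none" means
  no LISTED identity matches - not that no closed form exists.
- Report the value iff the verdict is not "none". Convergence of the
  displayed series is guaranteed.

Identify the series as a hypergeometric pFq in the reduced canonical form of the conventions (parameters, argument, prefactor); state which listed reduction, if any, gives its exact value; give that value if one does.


Structural cue: from the first term -\frac{1}{2}: the constant factors (prefactor -1/2) combine into one prefactor.
Adjacent-term ratio: r(k) = -1 * 1 / [(k+1)] ; factor over Q: parameters, x = -1, and C = -\frac{1}{2}.

Canonical form: C = -\frac{1}{2} times 0F0 with upper {-}, lower {-}, x = -1. Verdict (x = -1): exponential (I5) applies (the 0F0 exponential series at x = -1). Hence: \left(-\frac{1}{2}\right) \cdot e^{-1}.


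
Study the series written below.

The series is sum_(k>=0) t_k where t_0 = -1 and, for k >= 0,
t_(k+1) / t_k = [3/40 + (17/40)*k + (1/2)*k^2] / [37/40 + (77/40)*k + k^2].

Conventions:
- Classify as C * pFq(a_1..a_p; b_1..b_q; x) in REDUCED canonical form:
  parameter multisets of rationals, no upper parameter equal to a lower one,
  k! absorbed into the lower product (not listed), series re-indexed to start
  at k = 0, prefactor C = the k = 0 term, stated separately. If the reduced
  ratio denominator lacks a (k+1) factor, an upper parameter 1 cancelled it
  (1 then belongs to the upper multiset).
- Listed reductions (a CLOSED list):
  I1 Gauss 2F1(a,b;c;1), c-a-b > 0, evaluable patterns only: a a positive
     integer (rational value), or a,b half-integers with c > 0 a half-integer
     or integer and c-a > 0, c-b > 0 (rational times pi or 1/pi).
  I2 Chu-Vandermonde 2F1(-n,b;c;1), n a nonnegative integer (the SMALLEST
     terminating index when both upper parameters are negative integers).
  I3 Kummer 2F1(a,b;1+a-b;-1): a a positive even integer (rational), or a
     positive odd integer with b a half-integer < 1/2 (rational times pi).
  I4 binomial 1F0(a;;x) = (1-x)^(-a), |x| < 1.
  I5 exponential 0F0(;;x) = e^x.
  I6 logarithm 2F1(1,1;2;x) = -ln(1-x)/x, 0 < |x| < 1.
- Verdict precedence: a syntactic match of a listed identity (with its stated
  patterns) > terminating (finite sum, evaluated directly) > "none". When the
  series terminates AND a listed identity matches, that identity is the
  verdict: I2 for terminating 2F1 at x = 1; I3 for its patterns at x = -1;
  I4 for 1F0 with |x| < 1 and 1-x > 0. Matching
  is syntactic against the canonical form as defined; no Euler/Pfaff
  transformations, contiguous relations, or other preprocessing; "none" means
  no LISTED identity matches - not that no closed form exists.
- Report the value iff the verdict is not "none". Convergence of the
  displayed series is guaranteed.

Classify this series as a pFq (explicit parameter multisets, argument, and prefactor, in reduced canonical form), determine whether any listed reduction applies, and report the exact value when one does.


x = 1/2 here; the reduced form reads 2F1, upper {1/4, 3/5}, lower {37/40}, C = -1. Verdict: none here - no I1-I6 shape fits x = 1/2 with lower {37/40}.

Structural cue: with t_0 = -1, roots of the ratio polynomials (C = -1) are the negated parameters.
Adjacent-term ratio: r(k) = (1/2) * (k+1/4) (k+3/5) / [(k+37/40) (k+1)] - rational in k, leading ratio (1/2); with t_0 = -1, classification follows.


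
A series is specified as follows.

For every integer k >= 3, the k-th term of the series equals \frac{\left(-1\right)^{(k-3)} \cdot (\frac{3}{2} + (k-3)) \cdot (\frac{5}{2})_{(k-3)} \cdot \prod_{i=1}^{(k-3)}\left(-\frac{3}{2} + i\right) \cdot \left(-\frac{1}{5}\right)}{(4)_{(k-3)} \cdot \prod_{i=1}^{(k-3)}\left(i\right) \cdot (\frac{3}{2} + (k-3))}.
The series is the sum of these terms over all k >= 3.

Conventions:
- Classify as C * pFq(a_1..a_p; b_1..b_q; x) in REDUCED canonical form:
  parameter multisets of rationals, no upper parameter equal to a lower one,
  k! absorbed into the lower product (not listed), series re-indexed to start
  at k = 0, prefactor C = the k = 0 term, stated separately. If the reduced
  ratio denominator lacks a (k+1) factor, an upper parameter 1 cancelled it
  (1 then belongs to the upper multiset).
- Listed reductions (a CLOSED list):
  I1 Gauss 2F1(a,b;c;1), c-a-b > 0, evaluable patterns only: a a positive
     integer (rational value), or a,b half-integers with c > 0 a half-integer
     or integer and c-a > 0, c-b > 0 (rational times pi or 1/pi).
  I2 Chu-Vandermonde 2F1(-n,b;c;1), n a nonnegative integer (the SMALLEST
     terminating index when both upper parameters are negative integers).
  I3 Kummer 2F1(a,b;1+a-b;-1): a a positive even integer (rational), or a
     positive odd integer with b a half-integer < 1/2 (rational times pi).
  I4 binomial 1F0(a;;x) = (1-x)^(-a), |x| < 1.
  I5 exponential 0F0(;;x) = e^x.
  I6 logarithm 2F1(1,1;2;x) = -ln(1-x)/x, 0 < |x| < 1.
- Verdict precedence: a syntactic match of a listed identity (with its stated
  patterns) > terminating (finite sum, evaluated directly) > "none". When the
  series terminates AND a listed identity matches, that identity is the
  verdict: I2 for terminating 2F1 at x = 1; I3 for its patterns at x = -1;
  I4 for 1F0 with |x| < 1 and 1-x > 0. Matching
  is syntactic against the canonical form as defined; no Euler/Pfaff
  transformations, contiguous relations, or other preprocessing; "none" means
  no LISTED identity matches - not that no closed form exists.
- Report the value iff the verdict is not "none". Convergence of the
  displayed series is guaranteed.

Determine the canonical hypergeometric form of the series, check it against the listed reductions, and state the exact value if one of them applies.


Classification (C = -\frac{1}{5}): 2F1 with upper {-\frac{1}{2}, \frac{5}{2}}, lower {4}, argument x = -1. Verdict: none. No listed pattern accepts 2F1(-\frac{1}{2}, \frac{5}{2}; 4; -1).

The tell: x = -1 and the running product (C = -1/5, x = -1) telescopes to a rising factorial.
Consecutive-term ratio: r(k) = -1 * (k-\frac{1}{2}) (k+\frac{5}{2}) / [(k+4) (k+1)] - rational in k. x = -1; t_0 = -\frac{1}{5}; negate the roots.
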